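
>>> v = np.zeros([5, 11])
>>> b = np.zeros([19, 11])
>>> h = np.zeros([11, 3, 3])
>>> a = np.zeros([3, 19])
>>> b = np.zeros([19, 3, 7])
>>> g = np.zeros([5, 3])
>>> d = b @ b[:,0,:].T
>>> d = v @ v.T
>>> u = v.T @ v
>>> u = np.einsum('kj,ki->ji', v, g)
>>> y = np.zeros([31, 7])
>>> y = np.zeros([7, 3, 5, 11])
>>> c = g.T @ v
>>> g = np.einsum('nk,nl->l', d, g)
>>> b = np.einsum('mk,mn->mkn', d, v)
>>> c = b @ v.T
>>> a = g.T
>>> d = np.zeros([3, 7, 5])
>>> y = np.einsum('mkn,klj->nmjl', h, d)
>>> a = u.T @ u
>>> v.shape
(5, 11)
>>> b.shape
(5, 5, 11)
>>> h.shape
(11, 3, 3)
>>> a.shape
(3, 3)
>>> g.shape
(3,)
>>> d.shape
(3, 7, 5)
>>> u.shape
(11, 3)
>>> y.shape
(3, 11, 5, 7)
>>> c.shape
(5, 5, 5)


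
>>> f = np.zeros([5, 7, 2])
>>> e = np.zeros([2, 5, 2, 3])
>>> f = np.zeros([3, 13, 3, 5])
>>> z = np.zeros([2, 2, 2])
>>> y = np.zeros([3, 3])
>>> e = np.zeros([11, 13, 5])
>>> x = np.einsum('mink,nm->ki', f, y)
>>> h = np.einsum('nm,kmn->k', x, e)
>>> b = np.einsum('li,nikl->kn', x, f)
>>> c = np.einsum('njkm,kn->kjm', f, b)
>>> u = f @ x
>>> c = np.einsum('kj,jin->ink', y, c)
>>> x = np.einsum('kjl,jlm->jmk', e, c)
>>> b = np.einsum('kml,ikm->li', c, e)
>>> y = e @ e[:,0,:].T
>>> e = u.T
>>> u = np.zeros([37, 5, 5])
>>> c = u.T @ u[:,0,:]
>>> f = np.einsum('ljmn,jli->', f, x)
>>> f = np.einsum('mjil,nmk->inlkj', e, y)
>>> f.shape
(13, 11, 3, 11, 3)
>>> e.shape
(13, 3, 13, 3)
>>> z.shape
(2, 2, 2)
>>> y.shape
(11, 13, 11)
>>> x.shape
(13, 3, 11)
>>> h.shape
(11,)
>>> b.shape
(3, 11)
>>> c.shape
(5, 5, 5)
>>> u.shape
(37, 5, 5)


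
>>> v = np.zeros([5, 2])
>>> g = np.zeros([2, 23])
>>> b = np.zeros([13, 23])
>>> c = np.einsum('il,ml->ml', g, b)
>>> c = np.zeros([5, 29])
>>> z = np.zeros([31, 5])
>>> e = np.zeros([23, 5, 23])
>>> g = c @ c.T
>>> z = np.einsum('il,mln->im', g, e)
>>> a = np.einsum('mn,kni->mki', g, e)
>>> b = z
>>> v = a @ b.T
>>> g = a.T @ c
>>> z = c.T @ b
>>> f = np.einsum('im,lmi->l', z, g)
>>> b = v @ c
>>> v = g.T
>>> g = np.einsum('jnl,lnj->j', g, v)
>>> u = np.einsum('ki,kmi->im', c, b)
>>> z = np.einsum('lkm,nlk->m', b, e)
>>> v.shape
(29, 23, 23)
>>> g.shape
(23,)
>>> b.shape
(5, 23, 29)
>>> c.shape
(5, 29)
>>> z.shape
(29,)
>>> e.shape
(23, 5, 23)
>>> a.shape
(5, 23, 23)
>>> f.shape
(23,)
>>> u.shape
(29, 23)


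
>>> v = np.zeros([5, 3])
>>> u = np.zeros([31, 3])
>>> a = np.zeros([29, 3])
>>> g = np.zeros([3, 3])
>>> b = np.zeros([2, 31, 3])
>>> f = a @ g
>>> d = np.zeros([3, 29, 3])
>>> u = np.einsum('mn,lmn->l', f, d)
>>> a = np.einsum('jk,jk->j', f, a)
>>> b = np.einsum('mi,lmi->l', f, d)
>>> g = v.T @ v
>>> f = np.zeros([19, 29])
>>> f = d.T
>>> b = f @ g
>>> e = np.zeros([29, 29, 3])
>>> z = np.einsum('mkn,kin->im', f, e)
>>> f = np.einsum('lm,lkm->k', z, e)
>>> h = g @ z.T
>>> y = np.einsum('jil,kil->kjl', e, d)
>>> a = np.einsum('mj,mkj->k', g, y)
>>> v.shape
(5, 3)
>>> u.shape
(3,)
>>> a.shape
(29,)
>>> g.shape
(3, 3)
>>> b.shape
(3, 29, 3)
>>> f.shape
(29,)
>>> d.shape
(3, 29, 3)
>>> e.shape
(29, 29, 3)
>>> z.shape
(29, 3)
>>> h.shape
(3, 29)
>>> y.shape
(3, 29, 3)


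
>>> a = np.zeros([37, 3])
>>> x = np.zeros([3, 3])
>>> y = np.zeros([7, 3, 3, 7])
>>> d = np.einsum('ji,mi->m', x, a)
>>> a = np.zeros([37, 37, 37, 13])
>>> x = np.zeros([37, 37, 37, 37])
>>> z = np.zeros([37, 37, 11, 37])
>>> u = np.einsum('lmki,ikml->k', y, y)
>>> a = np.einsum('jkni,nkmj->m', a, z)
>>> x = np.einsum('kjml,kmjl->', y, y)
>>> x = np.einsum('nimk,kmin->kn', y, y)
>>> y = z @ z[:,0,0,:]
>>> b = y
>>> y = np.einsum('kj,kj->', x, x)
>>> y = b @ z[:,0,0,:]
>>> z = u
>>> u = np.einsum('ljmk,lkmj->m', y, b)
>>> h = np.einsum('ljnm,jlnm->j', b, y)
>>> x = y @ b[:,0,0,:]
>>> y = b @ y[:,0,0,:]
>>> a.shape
(11,)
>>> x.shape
(37, 37, 11, 37)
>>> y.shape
(37, 37, 11, 37)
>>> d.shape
(37,)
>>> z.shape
(3,)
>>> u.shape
(11,)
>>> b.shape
(37, 37, 11, 37)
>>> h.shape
(37,)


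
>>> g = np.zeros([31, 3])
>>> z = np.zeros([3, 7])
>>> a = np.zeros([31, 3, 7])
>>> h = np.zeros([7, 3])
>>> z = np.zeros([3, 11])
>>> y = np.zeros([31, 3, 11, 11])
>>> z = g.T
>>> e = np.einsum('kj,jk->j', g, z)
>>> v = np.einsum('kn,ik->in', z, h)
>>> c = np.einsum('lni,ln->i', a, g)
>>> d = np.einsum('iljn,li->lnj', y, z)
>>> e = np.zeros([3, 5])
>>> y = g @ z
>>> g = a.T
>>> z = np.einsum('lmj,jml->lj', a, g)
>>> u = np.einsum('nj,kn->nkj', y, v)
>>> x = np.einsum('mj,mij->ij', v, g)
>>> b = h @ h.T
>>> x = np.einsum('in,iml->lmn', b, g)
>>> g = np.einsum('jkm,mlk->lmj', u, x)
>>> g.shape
(3, 31, 31)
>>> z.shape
(31, 7)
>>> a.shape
(31, 3, 7)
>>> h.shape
(7, 3)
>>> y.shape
(31, 31)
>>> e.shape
(3, 5)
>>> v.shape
(7, 31)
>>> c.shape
(7,)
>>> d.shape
(3, 11, 11)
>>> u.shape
(31, 7, 31)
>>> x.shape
(31, 3, 7)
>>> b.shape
(7, 7)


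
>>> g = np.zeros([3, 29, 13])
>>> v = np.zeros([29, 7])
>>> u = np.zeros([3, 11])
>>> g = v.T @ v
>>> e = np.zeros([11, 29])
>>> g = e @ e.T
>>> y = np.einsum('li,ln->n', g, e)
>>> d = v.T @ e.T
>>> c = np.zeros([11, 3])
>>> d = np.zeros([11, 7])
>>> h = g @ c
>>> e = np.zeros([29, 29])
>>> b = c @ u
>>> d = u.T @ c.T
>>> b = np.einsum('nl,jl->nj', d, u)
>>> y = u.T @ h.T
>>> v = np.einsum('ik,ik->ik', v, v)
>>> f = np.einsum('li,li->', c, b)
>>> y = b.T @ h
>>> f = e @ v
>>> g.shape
(11, 11)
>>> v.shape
(29, 7)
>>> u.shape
(3, 11)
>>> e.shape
(29, 29)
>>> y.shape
(3, 3)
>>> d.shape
(11, 11)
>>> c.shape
(11, 3)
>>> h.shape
(11, 3)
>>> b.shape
(11, 3)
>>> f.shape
(29, 7)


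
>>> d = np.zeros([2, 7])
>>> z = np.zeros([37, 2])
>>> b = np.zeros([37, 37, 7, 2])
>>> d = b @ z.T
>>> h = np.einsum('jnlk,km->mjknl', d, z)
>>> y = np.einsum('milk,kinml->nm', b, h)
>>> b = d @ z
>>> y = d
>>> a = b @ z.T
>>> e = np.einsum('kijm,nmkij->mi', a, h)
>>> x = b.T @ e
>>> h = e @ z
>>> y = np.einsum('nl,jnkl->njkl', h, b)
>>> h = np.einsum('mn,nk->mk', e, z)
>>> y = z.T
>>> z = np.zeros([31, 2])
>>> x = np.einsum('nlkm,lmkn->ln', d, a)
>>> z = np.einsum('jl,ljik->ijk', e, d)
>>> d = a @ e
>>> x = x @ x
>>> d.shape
(37, 37, 7, 37)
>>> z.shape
(7, 37, 37)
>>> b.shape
(37, 37, 7, 2)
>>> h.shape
(37, 2)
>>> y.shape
(2, 37)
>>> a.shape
(37, 37, 7, 37)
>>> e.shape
(37, 37)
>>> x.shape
(37, 37)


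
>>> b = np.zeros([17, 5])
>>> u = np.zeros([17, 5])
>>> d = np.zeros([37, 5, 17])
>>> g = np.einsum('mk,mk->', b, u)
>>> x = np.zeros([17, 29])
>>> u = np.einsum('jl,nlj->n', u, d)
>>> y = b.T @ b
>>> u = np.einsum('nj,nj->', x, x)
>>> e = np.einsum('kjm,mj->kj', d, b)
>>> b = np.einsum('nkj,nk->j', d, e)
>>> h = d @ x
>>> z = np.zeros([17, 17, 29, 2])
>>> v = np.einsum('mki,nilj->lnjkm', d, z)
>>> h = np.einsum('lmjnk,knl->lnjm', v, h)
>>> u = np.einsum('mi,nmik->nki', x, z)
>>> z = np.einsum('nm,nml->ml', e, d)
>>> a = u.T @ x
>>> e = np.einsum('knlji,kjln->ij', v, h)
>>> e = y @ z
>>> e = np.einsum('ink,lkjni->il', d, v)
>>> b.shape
(17,)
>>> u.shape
(17, 2, 29)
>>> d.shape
(37, 5, 17)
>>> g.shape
()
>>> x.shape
(17, 29)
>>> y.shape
(5, 5)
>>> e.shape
(37, 29)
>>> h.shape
(29, 5, 2, 17)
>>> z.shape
(5, 17)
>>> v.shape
(29, 17, 2, 5, 37)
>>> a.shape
(29, 2, 29)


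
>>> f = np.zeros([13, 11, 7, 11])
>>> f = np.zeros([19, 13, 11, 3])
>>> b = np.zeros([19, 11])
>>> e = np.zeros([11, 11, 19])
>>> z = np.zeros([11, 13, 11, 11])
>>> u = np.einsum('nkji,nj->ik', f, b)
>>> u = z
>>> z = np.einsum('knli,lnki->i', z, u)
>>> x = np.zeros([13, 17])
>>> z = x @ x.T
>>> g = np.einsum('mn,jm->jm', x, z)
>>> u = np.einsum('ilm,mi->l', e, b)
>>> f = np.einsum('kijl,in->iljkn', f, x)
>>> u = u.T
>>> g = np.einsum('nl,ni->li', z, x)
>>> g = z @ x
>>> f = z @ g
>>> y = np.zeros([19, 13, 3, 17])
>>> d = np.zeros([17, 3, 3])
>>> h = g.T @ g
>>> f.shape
(13, 17)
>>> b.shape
(19, 11)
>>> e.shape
(11, 11, 19)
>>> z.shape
(13, 13)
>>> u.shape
(11,)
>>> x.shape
(13, 17)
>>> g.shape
(13, 17)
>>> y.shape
(19, 13, 3, 17)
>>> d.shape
(17, 3, 3)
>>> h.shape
(17, 17)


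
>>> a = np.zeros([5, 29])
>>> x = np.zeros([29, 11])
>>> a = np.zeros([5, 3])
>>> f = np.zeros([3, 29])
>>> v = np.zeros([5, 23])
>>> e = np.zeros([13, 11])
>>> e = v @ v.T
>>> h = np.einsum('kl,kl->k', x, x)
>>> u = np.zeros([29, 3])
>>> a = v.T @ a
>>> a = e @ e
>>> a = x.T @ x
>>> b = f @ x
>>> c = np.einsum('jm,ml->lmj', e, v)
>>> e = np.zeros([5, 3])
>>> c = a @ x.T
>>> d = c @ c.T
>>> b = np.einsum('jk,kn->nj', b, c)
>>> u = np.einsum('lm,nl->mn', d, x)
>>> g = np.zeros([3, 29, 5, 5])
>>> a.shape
(11, 11)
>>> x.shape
(29, 11)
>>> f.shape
(3, 29)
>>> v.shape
(5, 23)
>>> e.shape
(5, 3)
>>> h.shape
(29,)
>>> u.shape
(11, 29)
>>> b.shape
(29, 3)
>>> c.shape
(11, 29)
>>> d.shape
(11, 11)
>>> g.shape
(3, 29, 5, 5)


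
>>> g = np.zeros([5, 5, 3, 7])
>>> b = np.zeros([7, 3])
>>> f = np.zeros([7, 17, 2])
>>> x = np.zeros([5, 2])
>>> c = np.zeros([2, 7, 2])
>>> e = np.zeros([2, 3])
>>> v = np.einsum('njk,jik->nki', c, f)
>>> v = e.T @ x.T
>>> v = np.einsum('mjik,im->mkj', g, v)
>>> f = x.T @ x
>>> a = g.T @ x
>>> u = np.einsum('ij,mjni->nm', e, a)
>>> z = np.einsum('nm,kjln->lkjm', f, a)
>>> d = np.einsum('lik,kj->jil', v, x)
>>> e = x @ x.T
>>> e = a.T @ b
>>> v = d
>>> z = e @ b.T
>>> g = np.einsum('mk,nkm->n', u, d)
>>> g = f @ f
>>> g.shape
(2, 2)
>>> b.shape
(7, 3)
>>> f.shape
(2, 2)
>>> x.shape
(5, 2)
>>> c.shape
(2, 7, 2)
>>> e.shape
(2, 5, 3, 3)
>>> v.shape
(2, 7, 5)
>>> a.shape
(7, 3, 5, 2)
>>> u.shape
(5, 7)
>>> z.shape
(2, 5, 3, 7)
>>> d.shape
(2, 7, 5)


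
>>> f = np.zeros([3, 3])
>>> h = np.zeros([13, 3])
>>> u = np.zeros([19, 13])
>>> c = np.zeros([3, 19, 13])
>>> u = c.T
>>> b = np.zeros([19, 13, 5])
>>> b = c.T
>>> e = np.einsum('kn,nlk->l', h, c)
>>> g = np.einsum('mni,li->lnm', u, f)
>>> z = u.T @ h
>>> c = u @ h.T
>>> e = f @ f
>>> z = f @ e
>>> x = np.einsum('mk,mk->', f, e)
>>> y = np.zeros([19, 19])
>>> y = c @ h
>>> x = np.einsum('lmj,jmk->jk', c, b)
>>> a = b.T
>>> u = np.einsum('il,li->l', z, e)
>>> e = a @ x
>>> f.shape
(3, 3)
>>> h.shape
(13, 3)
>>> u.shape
(3,)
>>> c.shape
(13, 19, 13)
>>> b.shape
(13, 19, 3)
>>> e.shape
(3, 19, 3)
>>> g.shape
(3, 19, 13)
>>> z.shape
(3, 3)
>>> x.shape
(13, 3)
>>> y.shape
(13, 19, 3)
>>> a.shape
(3, 19, 13)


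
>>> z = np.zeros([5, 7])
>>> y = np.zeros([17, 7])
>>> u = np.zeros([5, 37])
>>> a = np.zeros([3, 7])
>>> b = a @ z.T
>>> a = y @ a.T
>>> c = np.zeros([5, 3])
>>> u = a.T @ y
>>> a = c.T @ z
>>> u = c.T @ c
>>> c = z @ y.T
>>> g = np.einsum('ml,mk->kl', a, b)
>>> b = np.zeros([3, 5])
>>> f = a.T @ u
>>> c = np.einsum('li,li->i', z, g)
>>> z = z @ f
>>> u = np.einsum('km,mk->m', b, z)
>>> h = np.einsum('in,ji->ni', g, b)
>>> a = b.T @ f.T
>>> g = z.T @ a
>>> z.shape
(5, 3)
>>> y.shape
(17, 7)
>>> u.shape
(5,)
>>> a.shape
(5, 7)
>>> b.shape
(3, 5)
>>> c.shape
(7,)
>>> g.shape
(3, 7)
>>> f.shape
(7, 3)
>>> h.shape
(7, 5)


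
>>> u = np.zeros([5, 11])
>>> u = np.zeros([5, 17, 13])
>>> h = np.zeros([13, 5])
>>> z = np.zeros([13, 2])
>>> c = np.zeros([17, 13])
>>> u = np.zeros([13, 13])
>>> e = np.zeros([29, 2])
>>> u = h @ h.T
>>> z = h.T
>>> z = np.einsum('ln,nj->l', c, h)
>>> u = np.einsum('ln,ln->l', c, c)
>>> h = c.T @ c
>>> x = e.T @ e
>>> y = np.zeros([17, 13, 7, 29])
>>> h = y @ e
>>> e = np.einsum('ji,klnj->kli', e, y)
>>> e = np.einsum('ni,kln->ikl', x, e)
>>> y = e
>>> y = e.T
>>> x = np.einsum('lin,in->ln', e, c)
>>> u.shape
(17,)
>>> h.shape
(17, 13, 7, 2)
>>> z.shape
(17,)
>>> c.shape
(17, 13)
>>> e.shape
(2, 17, 13)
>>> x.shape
(2, 13)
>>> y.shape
(13, 17, 2)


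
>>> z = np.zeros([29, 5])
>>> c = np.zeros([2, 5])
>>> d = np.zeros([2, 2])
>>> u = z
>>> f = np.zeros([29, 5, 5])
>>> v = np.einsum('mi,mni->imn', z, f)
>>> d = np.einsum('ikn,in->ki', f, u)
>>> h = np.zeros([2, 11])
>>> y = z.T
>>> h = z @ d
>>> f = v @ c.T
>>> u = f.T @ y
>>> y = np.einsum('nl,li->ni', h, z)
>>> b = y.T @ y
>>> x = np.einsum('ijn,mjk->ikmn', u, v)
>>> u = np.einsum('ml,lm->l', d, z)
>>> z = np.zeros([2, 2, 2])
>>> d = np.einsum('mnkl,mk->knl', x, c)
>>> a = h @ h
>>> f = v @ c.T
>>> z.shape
(2, 2, 2)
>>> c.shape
(2, 5)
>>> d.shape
(5, 5, 29)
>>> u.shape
(29,)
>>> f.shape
(5, 29, 2)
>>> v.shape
(5, 29, 5)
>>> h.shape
(29, 29)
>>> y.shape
(29, 5)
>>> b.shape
(5, 5)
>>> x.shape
(2, 5, 5, 29)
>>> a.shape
(29, 29)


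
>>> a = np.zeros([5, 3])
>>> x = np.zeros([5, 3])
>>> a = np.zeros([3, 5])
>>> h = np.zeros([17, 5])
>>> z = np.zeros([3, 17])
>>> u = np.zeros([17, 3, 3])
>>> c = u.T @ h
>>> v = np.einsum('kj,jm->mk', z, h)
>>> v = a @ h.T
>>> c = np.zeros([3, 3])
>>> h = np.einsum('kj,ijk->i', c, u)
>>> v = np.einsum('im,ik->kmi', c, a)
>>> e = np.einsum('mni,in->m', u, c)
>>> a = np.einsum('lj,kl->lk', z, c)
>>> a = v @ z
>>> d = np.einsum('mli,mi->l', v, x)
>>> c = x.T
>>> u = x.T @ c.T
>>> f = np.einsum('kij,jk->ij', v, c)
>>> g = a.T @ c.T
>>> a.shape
(5, 3, 17)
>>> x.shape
(5, 3)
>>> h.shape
(17,)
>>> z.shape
(3, 17)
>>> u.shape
(3, 3)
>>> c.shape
(3, 5)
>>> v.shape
(5, 3, 3)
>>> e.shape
(17,)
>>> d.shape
(3,)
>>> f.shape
(3, 3)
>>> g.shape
(17, 3, 3)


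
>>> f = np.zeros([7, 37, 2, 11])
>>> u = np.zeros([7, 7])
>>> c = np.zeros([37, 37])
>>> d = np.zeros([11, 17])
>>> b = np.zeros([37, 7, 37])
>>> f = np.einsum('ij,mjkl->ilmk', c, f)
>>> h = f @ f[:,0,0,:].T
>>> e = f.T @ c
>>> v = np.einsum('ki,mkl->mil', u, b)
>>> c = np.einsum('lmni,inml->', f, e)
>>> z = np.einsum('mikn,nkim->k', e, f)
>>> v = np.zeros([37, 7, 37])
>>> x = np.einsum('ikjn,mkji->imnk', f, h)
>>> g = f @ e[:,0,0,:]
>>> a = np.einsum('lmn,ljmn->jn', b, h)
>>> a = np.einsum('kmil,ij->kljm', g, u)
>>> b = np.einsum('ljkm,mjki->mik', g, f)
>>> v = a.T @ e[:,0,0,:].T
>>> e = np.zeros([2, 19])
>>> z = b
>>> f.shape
(37, 11, 7, 2)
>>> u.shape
(7, 7)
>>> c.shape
()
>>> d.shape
(11, 17)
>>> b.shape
(37, 2, 7)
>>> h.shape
(37, 11, 7, 37)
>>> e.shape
(2, 19)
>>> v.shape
(11, 7, 37, 2)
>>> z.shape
(37, 2, 7)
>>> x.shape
(37, 37, 2, 11)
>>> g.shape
(37, 11, 7, 37)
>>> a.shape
(37, 37, 7, 11)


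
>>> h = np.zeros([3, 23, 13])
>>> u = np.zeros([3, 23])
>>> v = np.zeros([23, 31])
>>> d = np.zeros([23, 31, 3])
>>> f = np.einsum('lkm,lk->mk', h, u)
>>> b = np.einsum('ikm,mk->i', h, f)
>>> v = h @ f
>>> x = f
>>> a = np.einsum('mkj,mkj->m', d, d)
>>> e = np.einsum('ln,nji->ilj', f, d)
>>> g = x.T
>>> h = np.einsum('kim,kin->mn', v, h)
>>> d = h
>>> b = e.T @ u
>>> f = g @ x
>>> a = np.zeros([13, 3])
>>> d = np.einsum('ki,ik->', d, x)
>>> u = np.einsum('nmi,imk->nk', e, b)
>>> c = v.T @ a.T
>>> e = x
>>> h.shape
(23, 13)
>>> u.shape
(3, 23)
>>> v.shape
(3, 23, 23)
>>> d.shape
()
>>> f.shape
(23, 23)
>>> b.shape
(31, 13, 23)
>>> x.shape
(13, 23)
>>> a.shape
(13, 3)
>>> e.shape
(13, 23)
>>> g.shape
(23, 13)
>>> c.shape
(23, 23, 13)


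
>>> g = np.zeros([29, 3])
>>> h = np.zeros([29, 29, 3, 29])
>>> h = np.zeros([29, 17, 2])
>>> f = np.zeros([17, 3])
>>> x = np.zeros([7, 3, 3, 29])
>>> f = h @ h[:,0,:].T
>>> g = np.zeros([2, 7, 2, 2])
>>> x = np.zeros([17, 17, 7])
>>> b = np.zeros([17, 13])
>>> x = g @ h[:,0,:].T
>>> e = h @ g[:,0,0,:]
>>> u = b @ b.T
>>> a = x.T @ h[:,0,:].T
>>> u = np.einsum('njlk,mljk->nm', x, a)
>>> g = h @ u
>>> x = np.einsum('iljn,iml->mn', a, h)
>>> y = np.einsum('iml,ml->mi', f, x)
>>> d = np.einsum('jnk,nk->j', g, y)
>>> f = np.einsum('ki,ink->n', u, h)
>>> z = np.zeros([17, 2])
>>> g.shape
(29, 17, 29)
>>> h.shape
(29, 17, 2)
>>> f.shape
(17,)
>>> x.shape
(17, 29)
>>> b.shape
(17, 13)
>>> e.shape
(29, 17, 2)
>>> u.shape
(2, 29)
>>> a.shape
(29, 2, 7, 29)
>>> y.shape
(17, 29)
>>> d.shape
(29,)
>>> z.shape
(17, 2)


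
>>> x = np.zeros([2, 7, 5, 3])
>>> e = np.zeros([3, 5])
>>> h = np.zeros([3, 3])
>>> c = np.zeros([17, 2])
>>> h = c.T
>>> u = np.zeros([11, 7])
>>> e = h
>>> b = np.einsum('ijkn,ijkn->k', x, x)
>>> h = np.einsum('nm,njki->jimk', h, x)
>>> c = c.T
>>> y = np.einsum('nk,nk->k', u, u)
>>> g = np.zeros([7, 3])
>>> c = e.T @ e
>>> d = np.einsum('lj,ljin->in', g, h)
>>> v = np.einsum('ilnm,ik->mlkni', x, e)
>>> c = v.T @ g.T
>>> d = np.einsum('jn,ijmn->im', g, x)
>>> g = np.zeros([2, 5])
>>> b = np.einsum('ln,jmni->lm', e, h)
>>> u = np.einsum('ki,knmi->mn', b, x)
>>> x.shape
(2, 7, 5, 3)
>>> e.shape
(2, 17)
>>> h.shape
(7, 3, 17, 5)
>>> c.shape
(2, 5, 17, 7, 7)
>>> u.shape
(5, 7)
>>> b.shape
(2, 3)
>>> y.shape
(7,)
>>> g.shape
(2, 5)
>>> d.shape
(2, 5)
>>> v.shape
(3, 7, 17, 5, 2)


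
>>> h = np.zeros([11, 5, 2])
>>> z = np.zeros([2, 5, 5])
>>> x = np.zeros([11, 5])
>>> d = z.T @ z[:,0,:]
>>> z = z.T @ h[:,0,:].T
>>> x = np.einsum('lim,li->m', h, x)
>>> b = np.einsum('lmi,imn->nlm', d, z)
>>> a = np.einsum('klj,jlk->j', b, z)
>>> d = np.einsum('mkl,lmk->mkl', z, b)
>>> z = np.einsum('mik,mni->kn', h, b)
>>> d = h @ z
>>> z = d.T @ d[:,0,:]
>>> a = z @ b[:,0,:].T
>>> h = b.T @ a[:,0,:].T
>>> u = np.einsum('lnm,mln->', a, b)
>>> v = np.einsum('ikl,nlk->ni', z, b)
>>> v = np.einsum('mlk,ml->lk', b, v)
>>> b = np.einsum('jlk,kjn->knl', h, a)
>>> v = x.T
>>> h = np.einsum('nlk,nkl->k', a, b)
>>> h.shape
(11,)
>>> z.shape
(5, 5, 5)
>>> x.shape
(2,)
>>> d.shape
(11, 5, 5)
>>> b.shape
(5, 11, 5)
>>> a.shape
(5, 5, 11)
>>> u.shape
()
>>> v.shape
(2,)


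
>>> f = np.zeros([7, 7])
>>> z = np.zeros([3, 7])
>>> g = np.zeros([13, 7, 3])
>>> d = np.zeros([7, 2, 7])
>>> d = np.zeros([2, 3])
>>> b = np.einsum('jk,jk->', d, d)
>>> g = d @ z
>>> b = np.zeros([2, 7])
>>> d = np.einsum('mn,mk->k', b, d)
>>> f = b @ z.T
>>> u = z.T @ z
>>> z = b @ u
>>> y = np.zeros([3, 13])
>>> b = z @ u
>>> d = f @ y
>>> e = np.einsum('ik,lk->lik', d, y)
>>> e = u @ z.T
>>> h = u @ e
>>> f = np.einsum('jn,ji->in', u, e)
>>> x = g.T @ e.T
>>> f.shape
(2, 7)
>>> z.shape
(2, 7)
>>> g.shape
(2, 7)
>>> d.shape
(2, 13)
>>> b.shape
(2, 7)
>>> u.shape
(7, 7)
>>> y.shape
(3, 13)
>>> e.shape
(7, 2)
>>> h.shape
(7, 2)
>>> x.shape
(7, 7)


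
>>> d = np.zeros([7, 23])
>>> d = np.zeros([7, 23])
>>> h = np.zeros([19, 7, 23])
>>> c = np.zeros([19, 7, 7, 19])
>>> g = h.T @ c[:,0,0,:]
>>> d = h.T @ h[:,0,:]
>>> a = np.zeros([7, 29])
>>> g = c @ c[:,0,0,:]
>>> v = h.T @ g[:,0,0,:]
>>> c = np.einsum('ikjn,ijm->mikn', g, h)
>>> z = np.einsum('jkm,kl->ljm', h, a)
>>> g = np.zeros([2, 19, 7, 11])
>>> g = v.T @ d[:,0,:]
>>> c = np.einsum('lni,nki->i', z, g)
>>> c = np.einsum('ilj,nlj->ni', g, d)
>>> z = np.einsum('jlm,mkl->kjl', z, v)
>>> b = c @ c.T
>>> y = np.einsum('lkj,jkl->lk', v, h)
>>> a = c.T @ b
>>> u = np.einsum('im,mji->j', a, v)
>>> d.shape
(23, 7, 23)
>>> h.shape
(19, 7, 23)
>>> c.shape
(23, 19)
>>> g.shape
(19, 7, 23)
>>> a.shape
(19, 23)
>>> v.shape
(23, 7, 19)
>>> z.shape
(7, 29, 19)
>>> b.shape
(23, 23)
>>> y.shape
(23, 7)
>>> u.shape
(7,)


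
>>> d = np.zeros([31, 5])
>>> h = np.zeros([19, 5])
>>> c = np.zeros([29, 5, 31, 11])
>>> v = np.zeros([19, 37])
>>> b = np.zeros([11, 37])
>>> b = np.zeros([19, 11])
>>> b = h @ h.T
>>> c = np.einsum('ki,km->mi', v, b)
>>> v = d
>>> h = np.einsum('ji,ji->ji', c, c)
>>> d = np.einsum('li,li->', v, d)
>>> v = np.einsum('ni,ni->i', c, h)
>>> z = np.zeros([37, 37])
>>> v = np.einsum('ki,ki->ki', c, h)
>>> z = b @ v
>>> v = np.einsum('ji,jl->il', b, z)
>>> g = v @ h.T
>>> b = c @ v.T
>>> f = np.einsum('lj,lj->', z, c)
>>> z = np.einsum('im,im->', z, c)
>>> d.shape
()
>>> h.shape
(19, 37)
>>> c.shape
(19, 37)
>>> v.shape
(19, 37)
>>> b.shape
(19, 19)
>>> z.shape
()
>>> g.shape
(19, 19)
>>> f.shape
()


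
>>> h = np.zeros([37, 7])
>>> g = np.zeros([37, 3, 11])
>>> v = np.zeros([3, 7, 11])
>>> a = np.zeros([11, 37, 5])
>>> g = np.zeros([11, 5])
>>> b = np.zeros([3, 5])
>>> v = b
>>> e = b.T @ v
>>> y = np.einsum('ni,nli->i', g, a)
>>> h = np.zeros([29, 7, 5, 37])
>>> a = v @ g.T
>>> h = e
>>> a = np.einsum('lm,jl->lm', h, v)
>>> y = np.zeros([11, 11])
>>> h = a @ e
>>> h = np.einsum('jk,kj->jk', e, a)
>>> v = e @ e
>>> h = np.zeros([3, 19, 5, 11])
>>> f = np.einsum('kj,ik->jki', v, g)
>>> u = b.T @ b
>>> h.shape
(3, 19, 5, 11)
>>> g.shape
(11, 5)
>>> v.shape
(5, 5)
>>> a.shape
(5, 5)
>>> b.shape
(3, 5)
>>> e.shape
(5, 5)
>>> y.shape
(11, 11)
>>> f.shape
(5, 5, 11)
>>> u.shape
(5, 5)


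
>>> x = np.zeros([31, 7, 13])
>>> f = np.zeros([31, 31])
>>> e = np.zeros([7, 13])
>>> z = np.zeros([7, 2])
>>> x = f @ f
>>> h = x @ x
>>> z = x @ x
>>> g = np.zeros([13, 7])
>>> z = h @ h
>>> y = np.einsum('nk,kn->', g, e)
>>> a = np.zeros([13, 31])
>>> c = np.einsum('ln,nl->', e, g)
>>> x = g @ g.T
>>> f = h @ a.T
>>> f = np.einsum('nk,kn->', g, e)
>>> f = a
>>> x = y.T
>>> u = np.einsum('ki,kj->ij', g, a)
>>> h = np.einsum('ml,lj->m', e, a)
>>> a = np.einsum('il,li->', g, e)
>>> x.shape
()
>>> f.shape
(13, 31)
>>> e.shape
(7, 13)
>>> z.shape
(31, 31)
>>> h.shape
(7,)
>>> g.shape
(13, 7)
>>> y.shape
()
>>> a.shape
()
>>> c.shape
()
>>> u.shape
(7, 31)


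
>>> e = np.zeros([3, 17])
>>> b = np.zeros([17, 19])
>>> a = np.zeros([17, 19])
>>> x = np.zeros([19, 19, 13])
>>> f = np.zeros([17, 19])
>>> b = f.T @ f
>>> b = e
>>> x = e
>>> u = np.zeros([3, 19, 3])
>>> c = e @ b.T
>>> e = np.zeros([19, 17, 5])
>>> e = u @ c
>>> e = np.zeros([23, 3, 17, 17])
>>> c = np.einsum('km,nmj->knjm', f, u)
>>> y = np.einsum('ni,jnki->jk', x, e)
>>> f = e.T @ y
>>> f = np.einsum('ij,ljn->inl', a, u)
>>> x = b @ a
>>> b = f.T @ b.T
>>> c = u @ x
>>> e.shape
(23, 3, 17, 17)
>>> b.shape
(3, 3, 3)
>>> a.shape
(17, 19)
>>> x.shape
(3, 19)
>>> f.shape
(17, 3, 3)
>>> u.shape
(3, 19, 3)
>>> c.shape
(3, 19, 19)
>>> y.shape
(23, 17)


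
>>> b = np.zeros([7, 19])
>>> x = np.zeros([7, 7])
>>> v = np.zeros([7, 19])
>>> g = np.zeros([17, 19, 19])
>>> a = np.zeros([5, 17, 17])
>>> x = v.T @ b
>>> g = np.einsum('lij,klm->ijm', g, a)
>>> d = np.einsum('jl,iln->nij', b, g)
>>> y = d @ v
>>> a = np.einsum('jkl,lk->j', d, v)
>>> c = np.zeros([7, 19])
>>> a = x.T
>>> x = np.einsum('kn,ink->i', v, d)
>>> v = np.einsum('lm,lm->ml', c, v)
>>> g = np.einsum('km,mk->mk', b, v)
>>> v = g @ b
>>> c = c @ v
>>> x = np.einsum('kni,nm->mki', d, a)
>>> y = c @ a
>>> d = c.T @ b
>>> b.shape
(7, 19)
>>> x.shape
(19, 17, 7)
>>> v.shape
(19, 19)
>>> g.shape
(19, 7)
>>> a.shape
(19, 19)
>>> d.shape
(19, 19)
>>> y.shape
(7, 19)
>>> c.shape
(7, 19)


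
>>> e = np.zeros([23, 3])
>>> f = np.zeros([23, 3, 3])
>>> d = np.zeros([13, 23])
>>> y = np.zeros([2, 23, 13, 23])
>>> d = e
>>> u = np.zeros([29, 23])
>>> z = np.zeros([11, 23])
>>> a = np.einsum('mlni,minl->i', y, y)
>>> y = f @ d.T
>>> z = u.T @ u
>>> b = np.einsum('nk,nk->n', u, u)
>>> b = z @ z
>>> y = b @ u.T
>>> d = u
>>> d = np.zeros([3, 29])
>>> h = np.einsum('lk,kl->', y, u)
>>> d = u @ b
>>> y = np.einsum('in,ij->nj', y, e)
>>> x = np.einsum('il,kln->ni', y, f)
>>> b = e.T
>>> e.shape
(23, 3)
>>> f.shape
(23, 3, 3)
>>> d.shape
(29, 23)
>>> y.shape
(29, 3)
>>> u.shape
(29, 23)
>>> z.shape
(23, 23)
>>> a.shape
(23,)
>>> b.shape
(3, 23)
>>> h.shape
()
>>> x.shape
(3, 29)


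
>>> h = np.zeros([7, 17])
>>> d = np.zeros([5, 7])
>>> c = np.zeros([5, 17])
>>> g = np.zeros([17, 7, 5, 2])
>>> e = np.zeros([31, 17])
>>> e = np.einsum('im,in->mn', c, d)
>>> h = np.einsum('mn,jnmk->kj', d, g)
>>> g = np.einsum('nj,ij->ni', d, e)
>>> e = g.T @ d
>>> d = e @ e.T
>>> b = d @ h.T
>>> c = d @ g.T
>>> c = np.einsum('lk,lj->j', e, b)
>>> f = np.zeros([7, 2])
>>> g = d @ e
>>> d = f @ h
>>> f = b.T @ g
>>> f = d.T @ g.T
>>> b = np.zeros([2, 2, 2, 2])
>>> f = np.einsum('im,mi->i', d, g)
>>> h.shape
(2, 17)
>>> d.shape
(7, 17)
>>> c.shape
(2,)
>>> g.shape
(17, 7)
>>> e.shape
(17, 7)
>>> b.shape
(2, 2, 2, 2)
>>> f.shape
(7,)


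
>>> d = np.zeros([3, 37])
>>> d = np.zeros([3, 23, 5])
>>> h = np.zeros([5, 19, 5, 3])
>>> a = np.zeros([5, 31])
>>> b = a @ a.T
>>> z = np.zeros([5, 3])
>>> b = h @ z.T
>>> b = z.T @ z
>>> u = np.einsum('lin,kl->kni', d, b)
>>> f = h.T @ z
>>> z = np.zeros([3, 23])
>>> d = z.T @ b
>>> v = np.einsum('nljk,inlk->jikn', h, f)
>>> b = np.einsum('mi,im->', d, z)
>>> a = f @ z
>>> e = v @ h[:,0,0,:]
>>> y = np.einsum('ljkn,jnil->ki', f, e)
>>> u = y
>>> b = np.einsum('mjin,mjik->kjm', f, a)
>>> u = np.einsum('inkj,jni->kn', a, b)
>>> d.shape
(23, 3)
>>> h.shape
(5, 19, 5, 3)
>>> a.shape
(3, 5, 19, 23)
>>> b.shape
(23, 5, 3)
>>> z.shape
(3, 23)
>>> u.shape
(19, 5)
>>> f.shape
(3, 5, 19, 3)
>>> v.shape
(5, 3, 3, 5)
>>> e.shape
(5, 3, 3, 3)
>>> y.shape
(19, 3)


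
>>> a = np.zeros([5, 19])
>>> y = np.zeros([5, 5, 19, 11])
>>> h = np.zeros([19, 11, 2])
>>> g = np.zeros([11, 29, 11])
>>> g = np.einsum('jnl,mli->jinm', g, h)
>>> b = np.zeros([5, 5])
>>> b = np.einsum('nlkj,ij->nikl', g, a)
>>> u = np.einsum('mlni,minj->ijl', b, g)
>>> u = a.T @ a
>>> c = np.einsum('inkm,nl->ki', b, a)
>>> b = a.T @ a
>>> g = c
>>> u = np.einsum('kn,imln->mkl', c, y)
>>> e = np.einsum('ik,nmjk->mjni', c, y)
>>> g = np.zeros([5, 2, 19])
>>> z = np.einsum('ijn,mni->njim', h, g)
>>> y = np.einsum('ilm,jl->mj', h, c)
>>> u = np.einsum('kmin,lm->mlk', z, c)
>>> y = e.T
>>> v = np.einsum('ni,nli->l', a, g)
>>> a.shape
(5, 19)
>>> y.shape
(29, 5, 19, 5)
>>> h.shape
(19, 11, 2)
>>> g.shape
(5, 2, 19)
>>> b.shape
(19, 19)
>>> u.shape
(11, 29, 2)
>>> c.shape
(29, 11)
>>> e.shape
(5, 19, 5, 29)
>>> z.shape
(2, 11, 19, 5)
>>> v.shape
(2,)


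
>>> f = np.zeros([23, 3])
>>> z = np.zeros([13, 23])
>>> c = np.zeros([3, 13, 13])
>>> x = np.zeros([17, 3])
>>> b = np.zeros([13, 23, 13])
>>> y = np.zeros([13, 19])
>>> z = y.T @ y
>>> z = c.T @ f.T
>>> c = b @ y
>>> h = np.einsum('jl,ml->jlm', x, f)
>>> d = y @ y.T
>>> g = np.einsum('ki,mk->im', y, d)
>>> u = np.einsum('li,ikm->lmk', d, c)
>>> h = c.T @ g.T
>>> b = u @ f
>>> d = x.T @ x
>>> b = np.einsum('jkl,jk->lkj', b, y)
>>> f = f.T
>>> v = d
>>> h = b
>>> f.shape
(3, 23)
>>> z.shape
(13, 13, 23)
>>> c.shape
(13, 23, 19)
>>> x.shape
(17, 3)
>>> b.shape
(3, 19, 13)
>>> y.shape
(13, 19)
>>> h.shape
(3, 19, 13)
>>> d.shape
(3, 3)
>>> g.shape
(19, 13)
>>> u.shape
(13, 19, 23)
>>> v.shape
(3, 3)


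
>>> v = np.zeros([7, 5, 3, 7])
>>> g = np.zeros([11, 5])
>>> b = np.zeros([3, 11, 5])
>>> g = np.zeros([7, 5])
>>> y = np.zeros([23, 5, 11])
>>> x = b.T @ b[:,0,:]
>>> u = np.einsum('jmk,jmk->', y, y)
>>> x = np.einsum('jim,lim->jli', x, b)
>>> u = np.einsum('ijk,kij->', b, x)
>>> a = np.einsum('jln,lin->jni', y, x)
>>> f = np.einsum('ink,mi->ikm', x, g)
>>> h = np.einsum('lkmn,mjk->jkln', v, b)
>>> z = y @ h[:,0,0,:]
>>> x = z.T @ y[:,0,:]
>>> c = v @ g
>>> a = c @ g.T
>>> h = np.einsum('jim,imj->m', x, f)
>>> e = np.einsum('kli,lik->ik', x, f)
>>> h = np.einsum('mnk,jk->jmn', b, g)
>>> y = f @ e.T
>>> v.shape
(7, 5, 3, 7)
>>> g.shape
(7, 5)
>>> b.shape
(3, 11, 5)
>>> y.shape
(5, 11, 11)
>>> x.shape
(7, 5, 11)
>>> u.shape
()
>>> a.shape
(7, 5, 3, 7)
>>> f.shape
(5, 11, 7)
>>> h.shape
(7, 3, 11)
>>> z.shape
(23, 5, 7)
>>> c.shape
(7, 5, 3, 5)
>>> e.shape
(11, 7)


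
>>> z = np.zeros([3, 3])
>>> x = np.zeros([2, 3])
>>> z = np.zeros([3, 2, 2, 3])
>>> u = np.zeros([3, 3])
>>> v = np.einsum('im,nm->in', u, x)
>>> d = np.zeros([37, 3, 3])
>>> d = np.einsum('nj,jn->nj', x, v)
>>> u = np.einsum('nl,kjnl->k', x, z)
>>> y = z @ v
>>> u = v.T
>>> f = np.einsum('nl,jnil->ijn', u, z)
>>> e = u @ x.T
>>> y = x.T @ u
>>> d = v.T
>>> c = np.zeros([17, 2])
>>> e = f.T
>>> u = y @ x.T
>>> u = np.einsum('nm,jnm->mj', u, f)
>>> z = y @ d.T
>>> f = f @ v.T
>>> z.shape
(3, 2)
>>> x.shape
(2, 3)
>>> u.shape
(2, 2)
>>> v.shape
(3, 2)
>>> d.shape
(2, 3)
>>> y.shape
(3, 3)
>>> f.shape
(2, 3, 3)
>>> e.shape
(2, 3, 2)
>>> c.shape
(17, 2)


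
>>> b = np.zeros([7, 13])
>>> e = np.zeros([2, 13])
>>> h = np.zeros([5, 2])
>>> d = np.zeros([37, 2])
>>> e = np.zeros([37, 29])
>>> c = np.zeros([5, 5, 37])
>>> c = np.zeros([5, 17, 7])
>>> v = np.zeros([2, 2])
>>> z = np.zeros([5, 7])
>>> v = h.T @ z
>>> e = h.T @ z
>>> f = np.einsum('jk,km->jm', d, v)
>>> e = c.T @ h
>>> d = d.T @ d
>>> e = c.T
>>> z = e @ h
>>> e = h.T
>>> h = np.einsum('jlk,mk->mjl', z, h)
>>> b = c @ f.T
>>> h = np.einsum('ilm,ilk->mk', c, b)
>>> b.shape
(5, 17, 37)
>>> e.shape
(2, 5)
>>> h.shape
(7, 37)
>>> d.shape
(2, 2)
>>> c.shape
(5, 17, 7)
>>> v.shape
(2, 7)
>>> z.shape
(7, 17, 2)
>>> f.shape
(37, 7)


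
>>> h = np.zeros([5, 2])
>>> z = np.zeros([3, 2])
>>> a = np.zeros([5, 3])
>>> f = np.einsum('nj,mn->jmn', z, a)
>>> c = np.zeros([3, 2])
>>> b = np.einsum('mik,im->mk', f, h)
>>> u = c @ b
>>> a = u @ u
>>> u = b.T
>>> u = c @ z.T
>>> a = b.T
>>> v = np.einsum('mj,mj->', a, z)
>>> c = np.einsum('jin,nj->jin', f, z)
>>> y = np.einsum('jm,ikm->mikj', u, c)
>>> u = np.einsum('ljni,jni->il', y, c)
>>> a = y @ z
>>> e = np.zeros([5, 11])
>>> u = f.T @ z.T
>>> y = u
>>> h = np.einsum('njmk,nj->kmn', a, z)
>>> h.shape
(2, 5, 3)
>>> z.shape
(3, 2)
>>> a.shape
(3, 2, 5, 2)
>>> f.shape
(2, 5, 3)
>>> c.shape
(2, 5, 3)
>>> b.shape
(2, 3)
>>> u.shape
(3, 5, 3)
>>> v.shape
()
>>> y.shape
(3, 5, 3)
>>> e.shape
(5, 11)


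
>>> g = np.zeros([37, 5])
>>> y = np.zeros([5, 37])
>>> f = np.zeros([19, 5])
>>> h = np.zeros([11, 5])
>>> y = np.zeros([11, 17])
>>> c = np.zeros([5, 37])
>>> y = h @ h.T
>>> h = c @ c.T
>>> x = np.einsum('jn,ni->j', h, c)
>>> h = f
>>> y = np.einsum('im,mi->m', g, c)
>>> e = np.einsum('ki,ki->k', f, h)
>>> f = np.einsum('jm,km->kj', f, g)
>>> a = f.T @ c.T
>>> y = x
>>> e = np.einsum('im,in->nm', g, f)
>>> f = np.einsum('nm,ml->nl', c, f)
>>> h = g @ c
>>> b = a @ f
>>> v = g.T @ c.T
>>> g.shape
(37, 5)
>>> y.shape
(5,)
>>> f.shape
(5, 19)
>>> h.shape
(37, 37)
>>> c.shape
(5, 37)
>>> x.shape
(5,)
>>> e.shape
(19, 5)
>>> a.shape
(19, 5)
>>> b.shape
(19, 19)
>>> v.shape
(5, 5)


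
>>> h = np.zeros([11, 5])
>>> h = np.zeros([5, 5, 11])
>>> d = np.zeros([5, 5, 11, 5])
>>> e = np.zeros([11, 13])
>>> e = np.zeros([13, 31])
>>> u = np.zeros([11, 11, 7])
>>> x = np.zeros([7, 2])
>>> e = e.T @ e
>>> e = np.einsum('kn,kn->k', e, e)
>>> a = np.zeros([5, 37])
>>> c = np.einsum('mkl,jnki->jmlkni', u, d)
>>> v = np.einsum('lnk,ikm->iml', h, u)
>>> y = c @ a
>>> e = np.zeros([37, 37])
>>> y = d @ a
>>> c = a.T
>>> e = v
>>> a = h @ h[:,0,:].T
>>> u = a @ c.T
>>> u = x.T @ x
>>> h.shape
(5, 5, 11)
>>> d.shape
(5, 5, 11, 5)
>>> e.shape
(11, 7, 5)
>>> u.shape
(2, 2)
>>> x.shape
(7, 2)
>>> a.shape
(5, 5, 5)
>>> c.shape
(37, 5)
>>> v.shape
(11, 7, 5)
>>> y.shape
(5, 5, 11, 37)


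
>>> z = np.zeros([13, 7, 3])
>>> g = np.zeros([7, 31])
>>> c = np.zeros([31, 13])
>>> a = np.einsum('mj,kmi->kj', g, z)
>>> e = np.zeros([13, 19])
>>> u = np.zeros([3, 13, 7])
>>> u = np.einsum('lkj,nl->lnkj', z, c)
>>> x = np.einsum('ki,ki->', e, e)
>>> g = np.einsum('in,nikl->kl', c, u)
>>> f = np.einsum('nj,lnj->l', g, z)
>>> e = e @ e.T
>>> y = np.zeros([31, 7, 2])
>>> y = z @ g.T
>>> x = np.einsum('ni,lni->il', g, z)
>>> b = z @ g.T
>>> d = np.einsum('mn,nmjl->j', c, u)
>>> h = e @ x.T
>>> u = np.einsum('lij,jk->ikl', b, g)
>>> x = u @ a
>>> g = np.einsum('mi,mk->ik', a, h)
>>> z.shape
(13, 7, 3)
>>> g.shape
(31, 3)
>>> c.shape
(31, 13)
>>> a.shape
(13, 31)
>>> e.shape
(13, 13)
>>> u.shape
(7, 3, 13)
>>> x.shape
(7, 3, 31)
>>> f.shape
(13,)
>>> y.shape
(13, 7, 7)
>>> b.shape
(13, 7, 7)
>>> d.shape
(7,)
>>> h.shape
(13, 3)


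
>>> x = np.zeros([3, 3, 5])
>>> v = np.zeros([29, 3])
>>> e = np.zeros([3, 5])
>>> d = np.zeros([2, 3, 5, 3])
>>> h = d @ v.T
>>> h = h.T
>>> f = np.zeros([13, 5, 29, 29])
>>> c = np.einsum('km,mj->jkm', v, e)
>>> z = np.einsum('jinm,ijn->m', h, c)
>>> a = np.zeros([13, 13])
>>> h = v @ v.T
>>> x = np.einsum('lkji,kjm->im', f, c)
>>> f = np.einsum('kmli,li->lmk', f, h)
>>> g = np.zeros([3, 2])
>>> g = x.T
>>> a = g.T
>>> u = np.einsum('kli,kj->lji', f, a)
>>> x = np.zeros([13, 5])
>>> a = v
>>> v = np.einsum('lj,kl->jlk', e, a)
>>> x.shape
(13, 5)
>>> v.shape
(5, 3, 29)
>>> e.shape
(3, 5)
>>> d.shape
(2, 3, 5, 3)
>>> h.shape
(29, 29)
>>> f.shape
(29, 5, 13)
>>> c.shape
(5, 29, 3)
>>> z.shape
(2,)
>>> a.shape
(29, 3)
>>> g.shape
(3, 29)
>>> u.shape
(5, 3, 13)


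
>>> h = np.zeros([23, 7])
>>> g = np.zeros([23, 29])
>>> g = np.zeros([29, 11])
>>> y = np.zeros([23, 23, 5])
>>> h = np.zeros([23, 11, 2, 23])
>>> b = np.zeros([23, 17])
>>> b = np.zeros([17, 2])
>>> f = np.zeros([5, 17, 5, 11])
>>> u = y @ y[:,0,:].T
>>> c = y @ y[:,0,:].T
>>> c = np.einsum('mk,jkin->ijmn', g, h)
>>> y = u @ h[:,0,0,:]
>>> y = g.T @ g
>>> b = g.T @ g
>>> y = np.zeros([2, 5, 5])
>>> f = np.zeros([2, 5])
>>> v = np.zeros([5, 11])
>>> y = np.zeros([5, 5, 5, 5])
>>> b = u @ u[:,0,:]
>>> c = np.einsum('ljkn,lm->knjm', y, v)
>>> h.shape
(23, 11, 2, 23)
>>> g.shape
(29, 11)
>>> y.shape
(5, 5, 5, 5)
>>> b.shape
(23, 23, 23)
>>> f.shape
(2, 5)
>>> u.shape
(23, 23, 23)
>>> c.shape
(5, 5, 5, 11)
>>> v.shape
(5, 11)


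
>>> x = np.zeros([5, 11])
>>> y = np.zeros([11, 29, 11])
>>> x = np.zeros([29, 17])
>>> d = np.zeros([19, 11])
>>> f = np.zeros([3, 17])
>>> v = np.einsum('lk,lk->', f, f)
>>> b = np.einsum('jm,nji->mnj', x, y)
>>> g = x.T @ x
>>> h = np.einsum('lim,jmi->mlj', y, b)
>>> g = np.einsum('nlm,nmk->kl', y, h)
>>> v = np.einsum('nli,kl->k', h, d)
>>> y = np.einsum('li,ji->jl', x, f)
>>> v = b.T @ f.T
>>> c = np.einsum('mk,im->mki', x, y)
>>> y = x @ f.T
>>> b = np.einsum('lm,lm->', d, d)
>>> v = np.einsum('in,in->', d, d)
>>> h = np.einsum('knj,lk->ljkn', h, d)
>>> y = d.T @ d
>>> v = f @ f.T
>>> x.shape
(29, 17)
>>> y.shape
(11, 11)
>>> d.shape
(19, 11)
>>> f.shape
(3, 17)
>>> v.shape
(3, 3)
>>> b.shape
()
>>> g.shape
(17, 29)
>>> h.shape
(19, 17, 11, 11)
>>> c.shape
(29, 17, 3)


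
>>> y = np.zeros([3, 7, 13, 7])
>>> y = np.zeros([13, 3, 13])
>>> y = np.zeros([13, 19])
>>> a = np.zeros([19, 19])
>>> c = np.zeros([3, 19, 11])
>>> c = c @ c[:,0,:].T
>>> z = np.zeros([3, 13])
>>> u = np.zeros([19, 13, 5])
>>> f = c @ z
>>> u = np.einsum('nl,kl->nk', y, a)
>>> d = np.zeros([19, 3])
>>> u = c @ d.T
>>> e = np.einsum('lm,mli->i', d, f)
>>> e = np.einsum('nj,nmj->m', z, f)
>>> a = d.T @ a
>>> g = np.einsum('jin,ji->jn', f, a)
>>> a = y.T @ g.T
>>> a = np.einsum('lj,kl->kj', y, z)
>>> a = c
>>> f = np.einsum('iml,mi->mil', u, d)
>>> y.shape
(13, 19)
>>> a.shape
(3, 19, 3)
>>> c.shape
(3, 19, 3)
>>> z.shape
(3, 13)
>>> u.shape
(3, 19, 19)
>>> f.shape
(19, 3, 19)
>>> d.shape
(19, 3)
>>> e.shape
(19,)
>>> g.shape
(3, 13)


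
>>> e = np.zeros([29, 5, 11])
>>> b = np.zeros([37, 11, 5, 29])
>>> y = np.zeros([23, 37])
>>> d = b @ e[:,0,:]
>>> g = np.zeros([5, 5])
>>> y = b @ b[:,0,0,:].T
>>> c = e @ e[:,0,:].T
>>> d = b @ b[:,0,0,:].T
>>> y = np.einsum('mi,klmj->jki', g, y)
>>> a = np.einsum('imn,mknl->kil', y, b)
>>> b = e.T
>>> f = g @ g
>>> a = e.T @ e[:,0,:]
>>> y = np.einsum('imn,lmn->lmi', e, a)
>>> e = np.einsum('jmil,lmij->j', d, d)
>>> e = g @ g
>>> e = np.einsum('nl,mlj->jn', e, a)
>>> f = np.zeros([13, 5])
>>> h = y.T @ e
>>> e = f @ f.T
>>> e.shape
(13, 13)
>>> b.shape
(11, 5, 29)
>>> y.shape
(11, 5, 29)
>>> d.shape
(37, 11, 5, 37)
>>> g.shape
(5, 5)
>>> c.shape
(29, 5, 29)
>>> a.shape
(11, 5, 11)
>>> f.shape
(13, 5)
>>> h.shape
(29, 5, 5)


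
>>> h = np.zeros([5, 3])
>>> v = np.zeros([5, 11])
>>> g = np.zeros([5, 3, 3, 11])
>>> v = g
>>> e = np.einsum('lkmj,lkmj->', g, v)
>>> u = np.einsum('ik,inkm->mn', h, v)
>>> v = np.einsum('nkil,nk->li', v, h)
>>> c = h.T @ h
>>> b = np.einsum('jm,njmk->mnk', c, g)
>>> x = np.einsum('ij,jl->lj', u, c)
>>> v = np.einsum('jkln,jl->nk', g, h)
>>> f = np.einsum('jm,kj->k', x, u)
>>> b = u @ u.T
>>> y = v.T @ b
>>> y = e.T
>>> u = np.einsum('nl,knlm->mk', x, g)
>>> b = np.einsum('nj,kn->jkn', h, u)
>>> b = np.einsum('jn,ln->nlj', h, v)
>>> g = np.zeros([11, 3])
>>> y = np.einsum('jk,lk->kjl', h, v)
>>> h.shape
(5, 3)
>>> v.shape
(11, 3)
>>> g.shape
(11, 3)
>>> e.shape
()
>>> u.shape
(11, 5)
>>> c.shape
(3, 3)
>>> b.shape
(3, 11, 5)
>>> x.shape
(3, 3)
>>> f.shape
(11,)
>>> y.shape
(3, 5, 11)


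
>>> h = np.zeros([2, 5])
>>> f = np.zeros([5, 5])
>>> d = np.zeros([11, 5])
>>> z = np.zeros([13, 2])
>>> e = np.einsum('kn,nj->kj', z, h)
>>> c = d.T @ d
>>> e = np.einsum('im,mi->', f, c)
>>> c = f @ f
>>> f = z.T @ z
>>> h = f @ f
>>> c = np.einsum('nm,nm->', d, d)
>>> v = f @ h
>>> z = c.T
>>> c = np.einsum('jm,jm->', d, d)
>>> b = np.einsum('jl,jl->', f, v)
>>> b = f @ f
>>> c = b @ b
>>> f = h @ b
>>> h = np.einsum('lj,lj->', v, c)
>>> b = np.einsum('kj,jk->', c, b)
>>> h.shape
()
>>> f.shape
(2, 2)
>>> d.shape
(11, 5)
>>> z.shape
()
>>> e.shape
()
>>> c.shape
(2, 2)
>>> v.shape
(2, 2)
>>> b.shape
()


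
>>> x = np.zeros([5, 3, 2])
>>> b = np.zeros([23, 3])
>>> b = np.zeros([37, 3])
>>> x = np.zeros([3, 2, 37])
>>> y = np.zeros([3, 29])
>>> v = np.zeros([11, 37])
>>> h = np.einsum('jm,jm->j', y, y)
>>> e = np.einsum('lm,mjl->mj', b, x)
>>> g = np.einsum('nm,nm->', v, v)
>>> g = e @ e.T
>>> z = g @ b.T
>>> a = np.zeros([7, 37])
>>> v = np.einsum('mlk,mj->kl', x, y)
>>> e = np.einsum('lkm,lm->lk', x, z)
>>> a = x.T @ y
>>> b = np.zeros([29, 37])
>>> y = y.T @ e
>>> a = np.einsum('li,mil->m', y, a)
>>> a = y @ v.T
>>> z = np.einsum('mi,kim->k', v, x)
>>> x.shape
(3, 2, 37)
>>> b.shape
(29, 37)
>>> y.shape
(29, 2)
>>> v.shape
(37, 2)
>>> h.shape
(3,)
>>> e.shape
(3, 2)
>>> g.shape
(3, 3)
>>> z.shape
(3,)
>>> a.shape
(29, 37)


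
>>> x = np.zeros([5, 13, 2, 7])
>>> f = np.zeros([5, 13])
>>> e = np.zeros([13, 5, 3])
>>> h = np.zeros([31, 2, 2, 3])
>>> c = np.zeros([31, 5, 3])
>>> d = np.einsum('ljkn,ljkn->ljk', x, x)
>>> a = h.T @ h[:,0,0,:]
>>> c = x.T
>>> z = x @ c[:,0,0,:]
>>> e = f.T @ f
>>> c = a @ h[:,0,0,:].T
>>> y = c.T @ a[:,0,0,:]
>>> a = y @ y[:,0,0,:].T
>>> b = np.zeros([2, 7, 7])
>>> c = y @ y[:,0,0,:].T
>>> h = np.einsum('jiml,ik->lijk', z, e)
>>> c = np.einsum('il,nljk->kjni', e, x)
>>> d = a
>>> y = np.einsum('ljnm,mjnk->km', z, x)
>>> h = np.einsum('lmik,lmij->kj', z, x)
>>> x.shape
(5, 13, 2, 7)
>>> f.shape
(5, 13)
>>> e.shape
(13, 13)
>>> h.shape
(5, 7)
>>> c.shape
(7, 2, 5, 13)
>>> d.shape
(31, 2, 2, 31)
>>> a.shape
(31, 2, 2, 31)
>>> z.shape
(5, 13, 2, 5)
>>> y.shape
(7, 5)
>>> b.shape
(2, 7, 7)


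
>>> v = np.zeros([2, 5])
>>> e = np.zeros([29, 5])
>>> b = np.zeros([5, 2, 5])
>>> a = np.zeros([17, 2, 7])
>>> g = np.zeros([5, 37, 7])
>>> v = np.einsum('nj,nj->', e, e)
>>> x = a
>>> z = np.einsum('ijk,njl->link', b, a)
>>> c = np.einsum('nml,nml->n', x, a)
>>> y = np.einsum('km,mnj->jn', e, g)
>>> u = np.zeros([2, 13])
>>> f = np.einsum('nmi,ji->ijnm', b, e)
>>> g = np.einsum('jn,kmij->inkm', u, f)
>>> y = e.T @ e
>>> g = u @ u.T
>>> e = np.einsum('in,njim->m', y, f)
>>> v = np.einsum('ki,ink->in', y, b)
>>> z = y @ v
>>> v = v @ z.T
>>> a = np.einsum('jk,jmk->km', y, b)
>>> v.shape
(5, 5)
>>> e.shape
(2,)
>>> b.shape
(5, 2, 5)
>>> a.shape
(5, 2)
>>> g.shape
(2, 2)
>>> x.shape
(17, 2, 7)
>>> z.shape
(5, 2)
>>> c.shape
(17,)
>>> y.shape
(5, 5)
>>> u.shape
(2, 13)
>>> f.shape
(5, 29, 5, 2)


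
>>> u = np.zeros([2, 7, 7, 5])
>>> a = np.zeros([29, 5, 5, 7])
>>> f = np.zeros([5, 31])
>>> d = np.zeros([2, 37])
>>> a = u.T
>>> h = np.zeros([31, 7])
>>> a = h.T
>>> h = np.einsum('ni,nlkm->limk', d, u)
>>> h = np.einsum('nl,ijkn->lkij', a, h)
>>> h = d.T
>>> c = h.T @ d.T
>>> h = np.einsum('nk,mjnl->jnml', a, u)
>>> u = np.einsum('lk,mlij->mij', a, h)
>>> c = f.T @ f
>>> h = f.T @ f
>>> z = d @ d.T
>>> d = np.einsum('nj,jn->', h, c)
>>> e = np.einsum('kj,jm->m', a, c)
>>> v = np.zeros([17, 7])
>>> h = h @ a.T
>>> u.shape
(7, 2, 5)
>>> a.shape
(7, 31)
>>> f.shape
(5, 31)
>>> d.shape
()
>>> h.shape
(31, 7)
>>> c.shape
(31, 31)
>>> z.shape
(2, 2)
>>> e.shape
(31,)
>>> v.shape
(17, 7)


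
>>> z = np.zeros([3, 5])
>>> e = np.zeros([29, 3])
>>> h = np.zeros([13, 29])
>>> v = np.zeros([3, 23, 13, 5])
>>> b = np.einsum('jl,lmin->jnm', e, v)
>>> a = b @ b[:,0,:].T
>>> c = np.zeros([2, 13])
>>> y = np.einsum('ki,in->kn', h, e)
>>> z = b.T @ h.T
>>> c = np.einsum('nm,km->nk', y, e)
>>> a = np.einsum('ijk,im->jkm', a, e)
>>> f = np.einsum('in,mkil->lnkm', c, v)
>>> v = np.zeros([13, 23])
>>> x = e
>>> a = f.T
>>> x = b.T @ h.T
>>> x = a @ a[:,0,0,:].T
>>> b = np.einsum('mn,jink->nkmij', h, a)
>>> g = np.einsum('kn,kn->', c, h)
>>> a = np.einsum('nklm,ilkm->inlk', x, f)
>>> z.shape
(23, 5, 13)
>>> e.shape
(29, 3)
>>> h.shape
(13, 29)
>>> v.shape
(13, 23)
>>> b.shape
(29, 5, 13, 23, 3)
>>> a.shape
(5, 3, 29, 23)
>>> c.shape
(13, 29)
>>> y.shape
(13, 3)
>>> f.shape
(5, 29, 23, 3)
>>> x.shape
(3, 23, 29, 3)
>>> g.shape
()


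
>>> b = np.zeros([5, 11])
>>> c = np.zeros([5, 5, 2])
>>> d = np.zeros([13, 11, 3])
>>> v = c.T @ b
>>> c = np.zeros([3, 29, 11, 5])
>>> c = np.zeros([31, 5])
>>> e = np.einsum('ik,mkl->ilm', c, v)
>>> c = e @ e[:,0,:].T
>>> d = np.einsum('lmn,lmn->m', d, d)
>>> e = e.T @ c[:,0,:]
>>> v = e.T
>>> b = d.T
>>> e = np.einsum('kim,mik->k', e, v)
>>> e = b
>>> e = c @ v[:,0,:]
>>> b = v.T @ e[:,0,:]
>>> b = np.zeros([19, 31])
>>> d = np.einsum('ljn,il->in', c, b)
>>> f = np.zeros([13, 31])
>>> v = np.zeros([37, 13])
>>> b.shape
(19, 31)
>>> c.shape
(31, 11, 31)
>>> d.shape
(19, 31)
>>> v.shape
(37, 13)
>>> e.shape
(31, 11, 2)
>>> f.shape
(13, 31)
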